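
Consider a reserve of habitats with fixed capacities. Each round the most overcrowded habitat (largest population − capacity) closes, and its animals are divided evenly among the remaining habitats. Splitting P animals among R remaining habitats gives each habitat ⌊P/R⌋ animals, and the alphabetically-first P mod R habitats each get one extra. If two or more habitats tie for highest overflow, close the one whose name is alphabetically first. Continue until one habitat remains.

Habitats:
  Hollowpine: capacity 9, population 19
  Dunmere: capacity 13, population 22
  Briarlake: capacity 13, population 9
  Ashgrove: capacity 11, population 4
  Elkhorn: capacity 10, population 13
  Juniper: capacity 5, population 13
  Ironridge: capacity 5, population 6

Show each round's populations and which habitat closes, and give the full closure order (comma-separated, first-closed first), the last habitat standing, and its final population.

Closure order: Hollowpine, Dunmere, Juniper, Elkhorn, Ironridge, Ashgrove
Last habitat: Briarlake with 86 animals

Round 1: Ashgrove=4 Briarlake=9 Dunmere=22 Elkhorn=13 Hollowpine=19 Ironridge=6 Juniper=13 → close Hollowpine (overflow 10)
  19÷6 = 3 each, +1 to first 1
Round 2: Ashgrove=8 Briarlake=12 Dunmere=25 Elkhorn=16 Ironridge=9 Juniper=16 → close Dunmere (overflow 12)
  25÷5 = 5 each, +1 to first 0
Round 3: Ashgrove=13 Briarlake=17 Elkhorn=21 Ironridge=14 Juniper=21 → close Juniper (overflow 16)
  21÷4 = 5 each, +1 to first 1
Round 4: Ashgrove=19 Briarlake=22 Elkhorn=26 Ironridge=19 → close Elkhorn (overflow 16)
  26÷3 = 8 each, +1 to first 2
Round 5: Ashgrove=28 Briarlake=31 Ironridge=27 → close Ironridge (overflow 22)
  27÷2 = 13 each, +1 to first 1
Round 6: Ashgrove=42 Briarlake=44 → close Ashgrove (overflow 31)
  42÷1 = 42 each, +1 to first 0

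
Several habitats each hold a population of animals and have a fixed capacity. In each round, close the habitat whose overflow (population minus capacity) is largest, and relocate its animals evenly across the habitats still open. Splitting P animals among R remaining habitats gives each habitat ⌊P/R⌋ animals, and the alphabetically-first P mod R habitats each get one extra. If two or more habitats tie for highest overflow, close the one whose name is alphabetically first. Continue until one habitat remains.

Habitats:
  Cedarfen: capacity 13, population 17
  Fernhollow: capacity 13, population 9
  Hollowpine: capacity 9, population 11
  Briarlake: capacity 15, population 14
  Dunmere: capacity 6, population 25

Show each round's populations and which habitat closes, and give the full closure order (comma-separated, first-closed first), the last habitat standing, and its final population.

Closure order: Dunmere, Cedarfen, Hollowpine, Briarlake
Last habitat: Fernhollow with 76 animals

Round 1: Briarlake=14 Cedarfen=17 Dunmere=25 Fernhollow=9 Hollowpine=11 → close Dunmere (overflow 19)
  25÷4 = 6 each, +1 to first 1
Round 2: Briarlake=21 Cedarfen=23 Fernhollow=15 Hollowpine=17 → close Cedarfen (overflow 10)
  23÷3 = 7 each, +1 to first 2
Round 3: Briarlake=29 Fernhollow=23 Hollowpine=24 → close Hollowpine (overflow 15)
  24÷2 = 12 each, +1 to first 0
Round 4: Briarlake=41 Fernhollow=35 → close Briarlake (overflow 26)
  41÷1 = 41 each, +1 to first 0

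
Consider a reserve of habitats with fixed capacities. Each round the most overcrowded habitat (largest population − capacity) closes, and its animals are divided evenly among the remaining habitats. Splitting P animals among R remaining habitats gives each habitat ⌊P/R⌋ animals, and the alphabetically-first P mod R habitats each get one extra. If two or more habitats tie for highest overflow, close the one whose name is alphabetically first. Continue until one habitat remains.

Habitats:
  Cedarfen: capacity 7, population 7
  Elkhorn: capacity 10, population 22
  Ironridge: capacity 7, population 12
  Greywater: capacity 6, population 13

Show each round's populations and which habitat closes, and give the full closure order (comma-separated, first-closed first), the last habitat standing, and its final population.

Closure order: Elkhorn, Greywater, Ironridge
Last habitat: Cedarfen with 54 animals

Round 1: Cedarfen=7 Elkhorn=22 Greywater=13 Ironridge=12 → close Elkhorn (overflow 12)
  22÷3 = 7 each, +1 to first 1
Round 2: Cedarfen=15 Greywater=20 Ironridge=19 → close Greywater (overflow 14)
  20÷2 = 10 each, +1 to first 0
Round 3: Cedarfen=25 Ironridge=29 → close Ironridge (overflow 22)
  29÷1 = 29 each, +1 to first 0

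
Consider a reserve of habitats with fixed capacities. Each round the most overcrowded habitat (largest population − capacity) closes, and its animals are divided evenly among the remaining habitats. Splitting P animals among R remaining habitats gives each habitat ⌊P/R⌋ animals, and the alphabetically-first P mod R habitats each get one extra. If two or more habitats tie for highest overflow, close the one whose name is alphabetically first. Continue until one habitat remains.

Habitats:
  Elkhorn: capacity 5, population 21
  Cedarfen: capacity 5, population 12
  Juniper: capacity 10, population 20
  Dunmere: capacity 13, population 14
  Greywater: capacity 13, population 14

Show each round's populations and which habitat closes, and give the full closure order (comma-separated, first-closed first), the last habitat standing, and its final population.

Round 1: Cedarfen=12 Dunmere=14 Elkhorn=21 Greywater=14 Juniper=20 → close Elkhorn (overflow 16)
  21÷4 = 5 each, +1 to first 1
Round 2: Cedarfen=18 Dunmere=19 Greywater=19 Juniper=25 → close Juniper (overflow 15)
  25÷3 = 8 each, +1 to first 1
Round 3: Cedarfen=27 Dunmere=27 Greywater=27 → close Cedarfen (overflow 22)
  27÷2 = 13 each, +1 to first 1
Round 4: Dunmere=41 Greywater=40 → close Dunmere (overflow 28)
  41÷1 = 41 each, +1 to first 0

Closure order: Elkhorn, Juniper, Cedarfen, Dunmere
Last habitat: Greywater with 81 animals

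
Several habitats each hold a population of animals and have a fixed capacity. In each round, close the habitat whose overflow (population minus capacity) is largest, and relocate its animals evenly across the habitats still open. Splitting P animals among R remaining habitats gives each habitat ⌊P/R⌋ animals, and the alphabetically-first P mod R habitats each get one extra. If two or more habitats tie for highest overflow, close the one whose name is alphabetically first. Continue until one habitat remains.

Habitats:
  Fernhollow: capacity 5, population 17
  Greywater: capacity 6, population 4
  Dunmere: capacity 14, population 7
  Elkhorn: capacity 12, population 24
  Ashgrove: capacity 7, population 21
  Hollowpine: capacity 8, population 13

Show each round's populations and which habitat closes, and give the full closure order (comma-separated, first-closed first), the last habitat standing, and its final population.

Round 1: Ashgrove=21 Dunmere=7 Elkhorn=24 Fernhollow=17 Greywater=4 Hollowpine=13 → close Ashgrove (overflow 14)
  21÷5 = 4 each, +1 to first 1
Round 2: Dunmere=12 Elkhorn=28 Fernhollow=21 Greywater=8 Hollowpine=17 → close Elkhorn (overflow 16)
  28÷4 = 7 each, +1 to first 0
Round 3: Dunmere=19 Fernhollow=28 Greywater=15 Hollowpine=24 → close Fernhollow (overflow 23)
  28÷3 = 9 each, +1 to first 1
Round 4: Dunmere=29 Greywater=24 Hollowpine=33 → close Hollowpine (overflow 25)
  33÷2 = 16 each, +1 to first 1
Round 5: Dunmere=46 Greywater=40 → close Greywater (overflow 34)
  40÷1 = 40 each, +1 to first 0

Closure order: Ashgrove, Elkhorn, Fernhollow, Hollowpine, Greywater
Last habitat: Dunmere with 86 animals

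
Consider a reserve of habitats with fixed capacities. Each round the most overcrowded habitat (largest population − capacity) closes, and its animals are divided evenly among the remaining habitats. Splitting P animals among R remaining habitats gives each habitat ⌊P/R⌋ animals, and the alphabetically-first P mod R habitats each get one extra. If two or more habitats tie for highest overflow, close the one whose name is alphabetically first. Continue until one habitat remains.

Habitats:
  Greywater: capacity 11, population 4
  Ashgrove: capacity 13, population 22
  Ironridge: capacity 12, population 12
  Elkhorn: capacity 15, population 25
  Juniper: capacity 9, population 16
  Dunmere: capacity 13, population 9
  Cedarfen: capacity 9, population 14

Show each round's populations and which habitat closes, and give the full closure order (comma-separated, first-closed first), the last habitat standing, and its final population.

Round 1: Ashgrove=22 Cedarfen=14 Dunmere=9 Elkhorn=25 Greywater=4 Ironridge=12 Juniper=16 → close Elkhorn (overflow 10)
  25÷6 = 4 each, +1 to first 1
Round 2: Ashgrove=27 Cedarfen=18 Dunmere=13 Greywater=8 Ironridge=16 Juniper=20 → close Ashgrove (overflow 14)
  27÷5 = 5 each, +1 to first 2
Round 3: Cedarfen=24 Dunmere=19 Greywater=13 Ironridge=21 Juniper=25 → close Juniper (overflow 16)
  25÷4 = 6 each, +1 to first 1
Round 4: Cedarfen=31 Dunmere=25 Greywater=19 Ironridge=27 → close Cedarfen (overflow 22)
  31÷3 = 10 each, +1 to first 1
Round 5: Dunmere=36 Greywater=29 Ironridge=37 → close Ironridge (overflow 25)
  37÷2 = 18 each, +1 to first 1
Round 6: Dunmere=55 Greywater=47 → close Dunmere (overflow 42)
  55÷1 = 55 each, +1 to first 0

Closure order: Elkhorn, Ashgrove, Juniper, Cedarfen, Ironridge, Dunmere
Last habitat: Greywater with 102 animals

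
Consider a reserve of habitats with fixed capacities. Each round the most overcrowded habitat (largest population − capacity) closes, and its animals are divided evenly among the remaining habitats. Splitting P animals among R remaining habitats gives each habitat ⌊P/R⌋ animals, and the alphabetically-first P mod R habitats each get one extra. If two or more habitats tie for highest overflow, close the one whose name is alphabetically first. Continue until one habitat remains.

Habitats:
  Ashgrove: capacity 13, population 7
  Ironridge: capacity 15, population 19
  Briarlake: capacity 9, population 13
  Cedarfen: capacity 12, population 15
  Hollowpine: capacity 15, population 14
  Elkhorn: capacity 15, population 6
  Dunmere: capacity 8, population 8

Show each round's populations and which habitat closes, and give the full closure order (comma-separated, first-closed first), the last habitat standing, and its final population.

Round 1: Ashgrove=7 Briarlake=13 Cedarfen=15 Dunmere=8 Elkhorn=6 Hollowpine=14 Ironridge=19 → close Briarlake (overflow 4)
  13÷6 = 2 each, +1 to first 1
Round 2: Ashgrove=10 Cedarfen=17 Dunmere=10 Elkhorn=8 Hollowpine=16 Ironridge=21 → close Ironridge (overflow 6)
  21÷5 = 4 each, +1 to first 1
Round 3: Ashgrove=15 Cedarfen=21 Dunmere=14 Elkhorn=12 Hollowpine=20 → close Cedarfen (overflow 9)
  21÷4 = 5 each, +1 to first 1
Round 4: Ashgrove=21 Dunmere=19 Elkhorn=17 Hollowpine=25 → close Dunmere (overflow 11)
  19÷3 = 6 each, +1 to first 1
Round 5: Ashgrove=28 Elkhorn=23 Hollowpine=31 → close Hollowpine (overflow 16)
  31÷2 = 15 each, +1 to first 1
Round 6: Ashgrove=44 Elkhorn=38 → close Ashgrove (overflow 31)
  44÷1 = 44 each, +1 to first 0

Closure order: Briarlake, Ironridge, Cedarfen, Dunmere, Hollowpine, Ashgrove
Last habitat: Elkhorn with 82 animals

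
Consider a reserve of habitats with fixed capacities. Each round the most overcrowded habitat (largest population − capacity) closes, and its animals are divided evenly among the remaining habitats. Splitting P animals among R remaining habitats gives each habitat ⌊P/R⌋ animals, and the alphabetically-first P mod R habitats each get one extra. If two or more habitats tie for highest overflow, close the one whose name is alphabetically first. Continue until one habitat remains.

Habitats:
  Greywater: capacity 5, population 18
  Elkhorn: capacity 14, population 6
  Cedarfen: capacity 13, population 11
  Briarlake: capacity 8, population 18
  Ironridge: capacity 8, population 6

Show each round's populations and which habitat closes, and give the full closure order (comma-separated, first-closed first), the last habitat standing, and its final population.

Closure order: Greywater, Briarlake, Cedarfen, Ironridge
Last habitat: Elkhorn with 59 animals

Round 1: Briarlake=18 Cedarfen=11 Elkhorn=6 Greywater=18 Ironridge=6 → close Greywater (overflow 13)
  18÷4 = 4 each, +1 to first 2
Round 2: Briarlake=23 Cedarfen=16 Elkhorn=10 Ironridge=10 → close Briarlake (overflow 15)
  23÷3 = 7 each, +1 to first 2
Round 3: Cedarfen=24 Elkhorn=18 Ironridge=17 → close Cedarfen (overflow 11)
  24÷2 = 12 each, +1 to first 0
Round 4: Elkhorn=30 Ironridge=29 → close Ironridge (overflow 21)
  29÷1 = 29 each, +1 to first 0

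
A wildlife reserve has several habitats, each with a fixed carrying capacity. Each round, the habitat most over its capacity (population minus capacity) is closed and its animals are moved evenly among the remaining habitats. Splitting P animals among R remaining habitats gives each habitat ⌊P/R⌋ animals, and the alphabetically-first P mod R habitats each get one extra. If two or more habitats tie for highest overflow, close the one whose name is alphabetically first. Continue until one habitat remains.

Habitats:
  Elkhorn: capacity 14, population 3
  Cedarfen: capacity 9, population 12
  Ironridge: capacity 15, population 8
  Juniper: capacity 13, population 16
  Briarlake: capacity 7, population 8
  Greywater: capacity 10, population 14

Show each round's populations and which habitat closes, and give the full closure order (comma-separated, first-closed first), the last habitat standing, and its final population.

Closure order: Greywater, Cedarfen, Briarlake, Juniper, Ironridge
Last habitat: Elkhorn with 61 animals

Round 1: Briarlake=8 Cedarfen=12 Elkhorn=3 Greywater=14 Ironridge=8 Juniper=16 → close Greywater (overflow 4)
  14÷5 = 2 each, +1 to first 4
Round 2: Briarlake=11 Cedarfen=15 Elkhorn=6 Ironridge=11 Juniper=18 → close Cedarfen (overflow 6)
  15÷4 = 3 each, +1 to first 3
Round 3: Briarlake=15 Elkhorn=10 Ironridge=15 Juniper=21 → close Briarlake (overflow 8)
  15÷3 = 5 each, +1 to first 0
Round 4: Elkhorn=15 Ironridge=20 Juniper=26 → close Juniper (overflow 13)
  26÷2 = 13 each, +1 to first 0
Round 5: Elkhorn=28 Ironridge=33 → close Ironridge (overflow 18)
  33÷1 = 33 each, +1 to first 0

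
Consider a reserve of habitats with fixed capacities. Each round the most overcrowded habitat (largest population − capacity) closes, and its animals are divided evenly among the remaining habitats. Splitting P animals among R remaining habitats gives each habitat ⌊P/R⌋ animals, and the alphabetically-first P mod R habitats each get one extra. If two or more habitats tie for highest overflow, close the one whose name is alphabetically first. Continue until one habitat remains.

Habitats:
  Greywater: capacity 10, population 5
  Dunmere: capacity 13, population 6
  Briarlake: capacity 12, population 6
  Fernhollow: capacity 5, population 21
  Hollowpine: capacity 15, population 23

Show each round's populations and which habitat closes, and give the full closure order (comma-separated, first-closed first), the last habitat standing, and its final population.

Closure order: Fernhollow, Hollowpine, Briarlake, Greywater
Last habitat: Dunmere with 61 animals

Round 1: Briarlake=6 Dunmere=6 Fernhollow=21 Greywater=5 Hollowpine=23 → close Fernhollow (overflow 16)
  21÷4 = 5 each, +1 to first 1
Round 2: Briarlake=12 Dunmere=11 Greywater=10 Hollowpine=28 → close Hollowpine (overflow 13)
  28÷3 = 9 each, +1 to first 1
Round 3: Briarlake=22 Dunmere=20 Greywater=19 → close Briarlake (overflow 10)
  22÷2 = 11 each, +1 to first 0
Round 4: Dunmere=31 Greywater=30 → close Greywater (overflow 20)
  30÷1 = 30 each, +1 to first 0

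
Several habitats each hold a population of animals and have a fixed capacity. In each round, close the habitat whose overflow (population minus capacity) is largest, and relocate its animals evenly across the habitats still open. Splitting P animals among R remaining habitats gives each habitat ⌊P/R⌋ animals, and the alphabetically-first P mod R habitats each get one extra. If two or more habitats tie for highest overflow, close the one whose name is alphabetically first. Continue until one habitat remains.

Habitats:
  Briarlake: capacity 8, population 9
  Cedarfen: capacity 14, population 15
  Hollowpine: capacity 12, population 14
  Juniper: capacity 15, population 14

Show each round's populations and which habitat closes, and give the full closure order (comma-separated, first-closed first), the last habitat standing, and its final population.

Closure order: Hollowpine, Briarlake, Cedarfen
Last habitat: Juniper with 52 animals

Round 1: Briarlake=9 Cedarfen=15 Hollowpine=14 Juniper=14 → close Hollowpine (overflow 2)
  14÷3 = 4 each, +1 to first 2
Round 2: Briarlake=14 Cedarfen=20 Juniper=18 → close Briarlake (overflow 6)
  14÷2 = 7 each, +1 to first 0
Round 3: Cedarfen=27 Juniper=25 → close Cedarfen (overflow 13)
  27÷1 = 27 each, +1 to first 0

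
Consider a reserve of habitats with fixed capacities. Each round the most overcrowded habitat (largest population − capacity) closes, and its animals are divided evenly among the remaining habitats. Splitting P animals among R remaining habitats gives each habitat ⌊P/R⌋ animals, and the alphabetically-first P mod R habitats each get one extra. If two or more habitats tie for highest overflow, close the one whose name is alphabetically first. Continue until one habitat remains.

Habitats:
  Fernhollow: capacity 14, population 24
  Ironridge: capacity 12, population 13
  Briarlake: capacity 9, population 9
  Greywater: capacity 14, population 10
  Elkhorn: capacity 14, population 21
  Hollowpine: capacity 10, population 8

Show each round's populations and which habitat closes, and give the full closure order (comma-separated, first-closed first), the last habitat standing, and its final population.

Closure order: Fernhollow, Elkhorn, Briarlake, Ironridge, Hollowpine
Last habitat: Greywater with 85 animals

Round 1: Briarlake=9 Elkhorn=21 Fernhollow=24 Greywater=10 Hollowpine=8 Ironridge=13 → close Fernhollow (overflow 10)
  24÷5 = 4 each, +1 to first 4
Round 2: Briarlake=14 Elkhorn=26 Greywater=15 Hollowpine=13 Ironridge=17 → close Elkhorn (overflow 12)
  26÷4 = 6 each, +1 to first 2
Round 3: Briarlake=21 Greywater=22 Hollowpine=19 Ironridge=23 → close Briarlake (overflow 12)
  21÷3 = 7 each, +1 to first 0
Round 4: Greywater=29 Hollowpine=26 Ironridge=30 → close Ironridge (overflow 18)
  30÷2 = 15 each, +1 to first 0
Round 5: Greywater=44 Hollowpine=41 → close Hollowpine (overflow 31)
  41÷1 = 41 each, +1 to first 0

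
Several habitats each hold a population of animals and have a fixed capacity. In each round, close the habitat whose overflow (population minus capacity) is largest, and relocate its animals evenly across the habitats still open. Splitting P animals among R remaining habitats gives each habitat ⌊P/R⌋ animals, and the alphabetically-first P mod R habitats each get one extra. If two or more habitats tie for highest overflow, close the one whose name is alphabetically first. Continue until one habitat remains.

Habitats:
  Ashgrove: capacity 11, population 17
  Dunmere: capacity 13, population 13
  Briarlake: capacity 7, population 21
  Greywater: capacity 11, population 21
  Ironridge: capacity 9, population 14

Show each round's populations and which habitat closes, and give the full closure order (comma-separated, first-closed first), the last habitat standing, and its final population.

Round 1: Ashgrove=17 Briarlake=21 Dunmere=13 Greywater=21 Ironridge=14 → close Briarlake (overflow 14)
  21÷4 = 5 each, +1 to first 1
Round 2: Ashgrove=23 Dunmere=18 Greywater=26 Ironridge=19 → close Greywater (overflow 15)
  26÷3 = 8 each, +1 to first 2
Round 3: Ashgrove=32 Dunmere=27 Ironridge=27 → close Ashgrove (overflow 21)
  32÷2 = 16 each, +1 to first 0
Round 4: Dunmere=43 Ironridge=43 → close Ironridge (overflow 34)
  43÷1 = 43 each, +1 to first 0

Closure order: Briarlake, Greywater, Ashgrove, Ironridge
Last habitat: Dunmere with 86 animals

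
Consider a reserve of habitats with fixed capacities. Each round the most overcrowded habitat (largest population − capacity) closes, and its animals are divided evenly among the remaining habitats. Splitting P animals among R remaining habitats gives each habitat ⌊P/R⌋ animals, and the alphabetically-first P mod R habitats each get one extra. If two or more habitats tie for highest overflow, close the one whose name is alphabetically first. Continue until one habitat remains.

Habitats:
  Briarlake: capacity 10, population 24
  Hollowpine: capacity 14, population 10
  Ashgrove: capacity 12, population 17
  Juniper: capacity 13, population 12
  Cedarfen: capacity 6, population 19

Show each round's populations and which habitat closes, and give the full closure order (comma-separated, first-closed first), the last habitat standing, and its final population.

Round 1: Ashgrove=17 Briarlake=24 Cedarfen=19 Hollowpine=10 Juniper=12 → close Briarlake (overflow 14)
  24÷4 = 6 each, +1 to first 0
Round 2: Ashgrove=23 Cedarfen=25 Hollowpine=16 Juniper=18 → close Cedarfen (overflow 19)
  25÷3 = 8 each, +1 to first 1
Round 3: Ashgrove=32 Hollowpine=24 Juniper=26 → close Ashgrove (overflow 20)
  32÷2 = 16 each, +1 to first 0
Round 4: Hollowpine=40 Juniper=42 → close Juniper (overflow 29)
  42÷1 = 42 each, +1 to first 0

Closure order: Briarlake, Cedarfen, Ashgrove, Juniper
Last habitat: Hollowpine with 82 animals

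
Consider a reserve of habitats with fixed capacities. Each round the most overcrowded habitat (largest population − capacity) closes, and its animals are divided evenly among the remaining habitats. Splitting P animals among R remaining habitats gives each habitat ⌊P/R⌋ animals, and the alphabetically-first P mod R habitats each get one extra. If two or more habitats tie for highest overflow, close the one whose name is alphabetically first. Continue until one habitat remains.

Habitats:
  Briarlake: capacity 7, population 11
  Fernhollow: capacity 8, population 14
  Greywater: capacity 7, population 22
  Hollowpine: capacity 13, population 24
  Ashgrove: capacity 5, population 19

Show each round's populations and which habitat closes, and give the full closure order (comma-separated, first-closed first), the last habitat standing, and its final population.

Closure order: Greywater, Ashgrove, Hollowpine, Briarlake
Last habitat: Fernhollow with 90 animals

Round 1: Ashgrove=19 Briarlake=11 Fernhollow=14 Greywater=22 Hollowpine=24 → close Greywater (overflow 15)
  22÷4 = 5 each, +1 to first 2
Round 2: Ashgrove=25 Briarlake=17 Fernhollow=19 Hollowpine=29 → close Ashgrove (overflow 20)
  25÷3 = 8 each, +1 to first 1
Round 3: Briarlake=26 Fernhollow=27 Hollowpine=37 → close Hollowpine (overflow 24)
  37÷2 = 18 each, +1 to first 1
Round 4: Briarlake=45 Fernhollow=45 → close Briarlake (overflow 38)
  45÷1 = 45 each, +1 to first 0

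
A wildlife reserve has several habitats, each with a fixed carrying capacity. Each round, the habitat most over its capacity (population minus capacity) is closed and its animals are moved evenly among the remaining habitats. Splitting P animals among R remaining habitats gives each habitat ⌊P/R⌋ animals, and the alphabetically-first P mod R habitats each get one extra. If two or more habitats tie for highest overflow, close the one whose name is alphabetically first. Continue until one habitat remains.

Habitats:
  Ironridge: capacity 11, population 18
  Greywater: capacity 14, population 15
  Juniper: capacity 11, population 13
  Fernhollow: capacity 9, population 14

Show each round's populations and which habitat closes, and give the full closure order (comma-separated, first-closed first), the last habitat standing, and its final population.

Round 1: Fernhollow=14 Greywater=15 Ironridge=18 Juniper=13 → close Ironridge (overflow 7)
  18÷3 = 6 each, +1 to first 0
Round 2: Fernhollow=20 Greywater=21 Juniper=19 → close Fernhollow (overflow 11)
  20÷2 = 10 each, +1 to first 0
Round 3: Greywater=31 Juniper=29 → close Juniper (overflow 18)
  29÷1 = 29 each, +1 to first 0

Closure order: Ironridge, Fernhollow, Juniper
Last habitat: Greywater with 60 animals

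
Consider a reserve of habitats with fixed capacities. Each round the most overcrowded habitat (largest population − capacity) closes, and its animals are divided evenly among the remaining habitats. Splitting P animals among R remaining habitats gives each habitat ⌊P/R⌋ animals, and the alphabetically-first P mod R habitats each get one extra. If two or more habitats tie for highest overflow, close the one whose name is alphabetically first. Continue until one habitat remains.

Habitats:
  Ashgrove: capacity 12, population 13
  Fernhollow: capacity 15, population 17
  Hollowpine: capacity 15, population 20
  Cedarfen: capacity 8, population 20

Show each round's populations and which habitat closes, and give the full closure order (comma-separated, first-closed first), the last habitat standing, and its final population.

Round 1: Ashgrove=13 Cedarfen=20 Fernhollow=17 Hollowpine=20 → close Cedarfen (overflow 12)
  20÷3 = 6 each, +1 to first 2
Round 2: Ashgrove=20 Fernhollow=24 Hollowpine=26 → close Hollowpine (overflow 11)
  26÷2 = 13 each, +1 to first 0
Round 3: Ashgrove=33 Fernhollow=37 → close Fernhollow (overflow 22)
  37÷1 = 37 each, +1 to first 0

Closure order: Cedarfen, Hollowpine, Fernhollow
Last habitat: Ashgrove with 70 animals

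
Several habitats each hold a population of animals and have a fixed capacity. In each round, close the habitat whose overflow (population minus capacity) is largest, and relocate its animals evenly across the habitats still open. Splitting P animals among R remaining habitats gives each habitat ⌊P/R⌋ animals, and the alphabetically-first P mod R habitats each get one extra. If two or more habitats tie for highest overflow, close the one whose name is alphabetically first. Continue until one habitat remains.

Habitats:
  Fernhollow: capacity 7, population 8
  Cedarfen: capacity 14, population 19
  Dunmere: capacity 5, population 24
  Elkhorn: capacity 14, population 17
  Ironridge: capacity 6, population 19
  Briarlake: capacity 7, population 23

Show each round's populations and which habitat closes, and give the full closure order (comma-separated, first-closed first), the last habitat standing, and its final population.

Round 1: Briarlake=23 Cedarfen=19 Dunmere=24 Elkhorn=17 Fernhollow=8 Ironridge=19 → close Dunmere (overflow 19)
  24÷5 = 4 each, +1 to first 4
Round 2: Briarlake=28 Cedarfen=24 Elkhorn=22 Fernhollow=13 Ironridge=23 → close Briarlake (overflow 21)
  28÷4 = 7 each, +1 to first 0
Round 3: Cedarfen=31 Elkhorn=29 Fernhollow=20 Ironridge=30 → close Ironridge (overflow 24)
  30÷3 = 10 each, +1 to first 0
Round 4: Cedarfen=41 Elkhorn=39 Fernhollow=30 → close Cedarfen (overflow 27)
  41÷2 = 20 each, +1 to first 1
Round 5: Elkhorn=60 Fernhollow=50 → close Elkhorn (overflow 46)
  60÷1 = 60 each, +1 to first 0

Closure order: Dunmere, Briarlake, Ironridge, Cedarfen, Elkhorn
Last habitat: Fernhollow with 110 animals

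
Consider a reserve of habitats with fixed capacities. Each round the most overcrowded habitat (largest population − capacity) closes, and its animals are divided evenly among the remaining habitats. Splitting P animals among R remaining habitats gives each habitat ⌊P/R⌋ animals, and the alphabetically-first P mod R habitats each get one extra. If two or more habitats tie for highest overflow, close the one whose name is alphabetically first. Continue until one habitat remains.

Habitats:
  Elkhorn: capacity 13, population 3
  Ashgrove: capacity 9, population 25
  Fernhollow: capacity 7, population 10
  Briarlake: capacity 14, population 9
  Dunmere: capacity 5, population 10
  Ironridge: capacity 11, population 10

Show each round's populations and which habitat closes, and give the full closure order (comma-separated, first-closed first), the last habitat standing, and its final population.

Closure order: Ashgrove, Dunmere, Fernhollow, Ironridge, Briarlake
Last habitat: Elkhorn with 67 animals

Round 1: Ashgrove=25 Briarlake=9 Dunmere=10 Elkhorn=3 Fernhollow=10 Ironridge=10 → close Ashgrove (overflow 16)
  25÷5 = 5 each, +1 to first 0
Round 2: Briarlake=14 Dunmere=15 Elkhorn=8 Fernhollow=15 Ironridge=15 → close Dunmere (overflow 10)
  15÷4 = 3 each, +1 to first 3
Round 3: Briarlake=18 Elkhorn=12 Fernhollow=19 Ironridge=18 → close Fernhollow (overflow 12)
  19÷3 = 6 each, +1 to first 1
Round 4: Briarlake=25 Elkhorn=18 Ironridge=24 → close Ironridge (overflow 13)
  24÷2 = 12 each, +1 to first 0
Round 5: Briarlake=37 Elkhorn=30 → close Briarlake (overflow 23)
  37÷1 = 37 each, +1 to first 0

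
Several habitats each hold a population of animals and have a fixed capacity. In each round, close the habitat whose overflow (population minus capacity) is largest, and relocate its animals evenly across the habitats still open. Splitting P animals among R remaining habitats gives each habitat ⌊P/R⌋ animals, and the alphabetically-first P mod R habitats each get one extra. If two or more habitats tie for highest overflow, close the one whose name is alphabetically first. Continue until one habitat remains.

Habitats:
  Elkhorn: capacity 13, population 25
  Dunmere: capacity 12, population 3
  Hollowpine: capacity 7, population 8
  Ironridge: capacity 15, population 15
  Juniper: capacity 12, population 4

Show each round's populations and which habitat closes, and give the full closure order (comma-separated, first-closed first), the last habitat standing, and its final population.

Round 1: Dunmere=3 Elkhorn=25 Hollowpine=8 Ironridge=15 Juniper=4 → close Elkhorn (overflow 12)
  25÷4 = 6 each, +1 to first 1
Round 2: Dunmere=10 Hollowpine=14 Ironridge=21 Juniper=10 → close Hollowpine (overflow 7)
  14÷3 = 4 each, +1 to first 2
Round 3: Dunmere=15 Ironridge=26 Juniper=14 → close Ironridge (overflow 11)
  26÷2 = 13 each, +1 to first 0
Round 4: Dunmere=28 Juniper=27 → close Dunmere (overflow 16)
  28÷1 = 28 each, +1 to first 0

Closure order: Elkhorn, Hollowpine, Ironridge, Dunmere
Last habitat: Juniper with 55 animals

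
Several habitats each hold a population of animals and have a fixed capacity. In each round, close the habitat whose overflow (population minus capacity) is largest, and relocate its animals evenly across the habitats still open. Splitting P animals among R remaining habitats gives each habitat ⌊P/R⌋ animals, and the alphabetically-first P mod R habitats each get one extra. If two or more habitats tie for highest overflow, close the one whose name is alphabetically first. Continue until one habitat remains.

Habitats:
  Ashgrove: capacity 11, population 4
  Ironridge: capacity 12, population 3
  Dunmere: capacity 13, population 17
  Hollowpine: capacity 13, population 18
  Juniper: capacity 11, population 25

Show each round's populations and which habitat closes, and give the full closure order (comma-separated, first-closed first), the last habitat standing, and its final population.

Round 1: Ashgrove=4 Dunmere=17 Hollowpine=18 Ironridge=3 Juniper=25 → close Juniper (overflow 14)
  25÷4 = 6 each, +1 to first 1
Round 2: Ashgrove=11 Dunmere=23 Hollowpine=24 Ironridge=9 → close Hollowpine (overflow 11)
  24÷3 = 8 each, +1 to first 0
Round 3: Ashgrove=19 Dunmere=31 Ironridge=17 → close Dunmere (overflow 18)
  31÷2 = 15 each, +1 to first 1
Round 4: Ashgrove=35 Ironridge=32 → close Ashgrove (overflow 24)
  35÷1 = 35 each, +1 to first 0

Closure order: Juniper, Hollowpine, Dunmere, Ashgrove
Last habitat: Ironridge with 67 animals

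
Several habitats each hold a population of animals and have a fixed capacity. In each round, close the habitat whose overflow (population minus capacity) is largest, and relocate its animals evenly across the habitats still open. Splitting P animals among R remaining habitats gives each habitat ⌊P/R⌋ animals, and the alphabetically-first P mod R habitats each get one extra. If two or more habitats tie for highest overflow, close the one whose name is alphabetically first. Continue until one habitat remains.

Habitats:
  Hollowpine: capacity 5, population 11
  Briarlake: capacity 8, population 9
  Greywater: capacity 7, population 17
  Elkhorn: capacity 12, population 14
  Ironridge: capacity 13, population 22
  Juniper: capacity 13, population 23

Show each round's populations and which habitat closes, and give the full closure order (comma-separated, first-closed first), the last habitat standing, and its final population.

Closure order: Greywater, Juniper, Ironridge, Hollowpine, Briarlake
Last habitat: Elkhorn with 96 animals

Round 1: Briarlake=9 Elkhorn=14 Greywater=17 Hollowpine=11 Ironridge=22 Juniper=23 → close Greywater (overflow 10)
  17÷5 = 3 each, +1 to first 2
Round 2: Briarlake=13 Elkhorn=18 Hollowpine=14 Ironridge=25 Juniper=26 → close Juniper (overflow 13)
  26÷4 = 6 each, +1 to first 2
Round 3: Briarlake=20 Elkhorn=25 Hollowpine=20 Ironridge=31 → close Ironridge (overflow 18)
  31÷3 = 10 each, +1 to first 1
Round 4: Briarlake=31 Elkhorn=35 Hollowpine=30 → close Hollowpine (overflow 25)
  30÷2 = 15 each, +1 to first 0
Round 5: Briarlake=46 Elkhorn=50 → close Briarlake (overflow 38)
  46÷1 = 46 each, +1 to first 0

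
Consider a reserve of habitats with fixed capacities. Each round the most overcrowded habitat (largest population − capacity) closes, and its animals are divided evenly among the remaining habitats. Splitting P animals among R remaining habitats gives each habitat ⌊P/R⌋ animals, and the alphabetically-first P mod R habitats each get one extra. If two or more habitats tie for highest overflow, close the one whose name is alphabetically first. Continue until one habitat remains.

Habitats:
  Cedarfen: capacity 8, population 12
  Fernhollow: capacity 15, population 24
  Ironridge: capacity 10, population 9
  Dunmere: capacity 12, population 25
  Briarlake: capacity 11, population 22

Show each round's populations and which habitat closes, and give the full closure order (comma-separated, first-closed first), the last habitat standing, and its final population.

Closure order: Dunmere, Briarlake, Fernhollow, Cedarfen
Last habitat: Ironridge with 92 animals

Round 1: Briarlake=22 Cedarfen=12 Dunmere=25 Fernhollow=24 Ironridge=9 → close Dunmere (overflow 13)
  25÷4 = 6 each, +1 to first 1
Round 2: Briarlake=29 Cedarfen=18 Fernhollow=30 Ironridge=15 → close Briarlake (overflow 18)
  29÷3 = 9 each, +1 to first 2
Round 3: Cedarfen=28 Fernhollow=40 Ironridge=24 → close Fernhollow (overflow 25)
  40÷2 = 20 each, +1 to first 0
Round 4: Cedarfen=48 Ironridge=44 → close Cedarfen (overflow 40)
  48÷1 = 48 each, +1 to first 0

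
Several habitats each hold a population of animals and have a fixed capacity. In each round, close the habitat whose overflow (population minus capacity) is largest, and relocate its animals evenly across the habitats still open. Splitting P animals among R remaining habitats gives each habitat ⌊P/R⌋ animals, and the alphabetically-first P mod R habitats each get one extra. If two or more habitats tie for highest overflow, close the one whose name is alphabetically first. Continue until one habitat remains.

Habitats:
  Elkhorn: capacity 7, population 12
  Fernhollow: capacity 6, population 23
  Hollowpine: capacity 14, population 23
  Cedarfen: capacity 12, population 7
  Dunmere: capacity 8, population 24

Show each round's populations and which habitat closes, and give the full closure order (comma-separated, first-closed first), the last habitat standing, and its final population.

Round 1: Cedarfen=7 Dunmere=24 Elkhorn=12 Fernhollow=23 Hollowpine=23 → close Fernhollow (overflow 17)
  23÷4 = 5 each, +1 to first 3
Round 2: Cedarfen=13 Dunmere=30 Elkhorn=18 Hollowpine=28 → close Dunmere (overflow 22)
  30÷3 = 10 each, +1 to first 0
Round 3: Cedarfen=23 Elkhorn=28 Hollowpine=38 → close Hollowpine (overflow 24)
  38÷2 = 19 each, +1 to first 0
Round 4: Cedarfen=42 Elkhorn=47 → close Elkhorn (overflow 40)
  47÷1 = 47 each, +1 to first 0

Closure order: Fernhollow, Dunmere, Hollowpine, Elkhorn
Last habitat: Cedarfen with 89 animals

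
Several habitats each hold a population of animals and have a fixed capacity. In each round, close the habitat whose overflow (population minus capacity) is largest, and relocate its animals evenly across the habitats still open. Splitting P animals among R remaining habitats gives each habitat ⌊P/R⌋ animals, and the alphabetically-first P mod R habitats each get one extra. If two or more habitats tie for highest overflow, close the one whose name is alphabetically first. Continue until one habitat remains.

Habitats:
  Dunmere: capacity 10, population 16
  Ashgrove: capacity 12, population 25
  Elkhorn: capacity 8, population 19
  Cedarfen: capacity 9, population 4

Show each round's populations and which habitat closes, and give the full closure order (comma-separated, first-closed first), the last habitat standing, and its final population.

Closure order: Ashgrove, Elkhorn, Dunmere
Last habitat: Cedarfen with 64 animals

Round 1: Ashgrove=25 Cedarfen=4 Dunmere=16 Elkhorn=19 → close Ashgrove (overflow 13)
  25÷3 = 8 each, +1 to first 1
Round 2: Cedarfen=13 Dunmere=24 Elkhorn=27 → close Elkhorn (overflow 19)
  27÷2 = 13 each, +1 to first 1
Round 3: Cedarfen=27 Dunmere=37 → close Dunmere (overflow 27)
  37÷1 = 37 each, +1 to first 0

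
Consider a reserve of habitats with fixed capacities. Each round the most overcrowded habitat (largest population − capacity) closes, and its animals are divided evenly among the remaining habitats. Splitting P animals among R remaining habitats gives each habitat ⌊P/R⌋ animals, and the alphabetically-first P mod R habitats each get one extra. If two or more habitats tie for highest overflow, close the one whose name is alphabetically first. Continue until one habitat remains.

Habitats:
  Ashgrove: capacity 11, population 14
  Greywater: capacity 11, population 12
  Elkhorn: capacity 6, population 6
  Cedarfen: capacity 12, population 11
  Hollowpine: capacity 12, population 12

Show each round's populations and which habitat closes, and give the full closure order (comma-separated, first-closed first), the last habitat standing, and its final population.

Round 1: Ashgrove=14 Cedarfen=11 Elkhorn=6 Greywater=12 Hollowpine=12 → close Ashgrove (overflow 3)
  14÷4 = 3 each, +1 to first 2
Round 2: Cedarfen=15 Elkhorn=10 Greywater=15 Hollowpine=15 → close Elkhorn (overflow 4)
  10÷3 = 3 each, +1 to first 1
Round 3: Cedarfen=19 Greywater=18 Hollowpine=18 → close Cedarfen (overflow 7)
  19÷2 = 9 each, +1 to first 1
Round 4: Greywater=28 Hollowpine=27 → close Greywater (overflow 17)
  28÷1 = 28 each, +1 to first 0

Closure order: Ashgrove, Elkhorn, Cedarfen, Greywater
Last habitat: Hollowpine with 55 animals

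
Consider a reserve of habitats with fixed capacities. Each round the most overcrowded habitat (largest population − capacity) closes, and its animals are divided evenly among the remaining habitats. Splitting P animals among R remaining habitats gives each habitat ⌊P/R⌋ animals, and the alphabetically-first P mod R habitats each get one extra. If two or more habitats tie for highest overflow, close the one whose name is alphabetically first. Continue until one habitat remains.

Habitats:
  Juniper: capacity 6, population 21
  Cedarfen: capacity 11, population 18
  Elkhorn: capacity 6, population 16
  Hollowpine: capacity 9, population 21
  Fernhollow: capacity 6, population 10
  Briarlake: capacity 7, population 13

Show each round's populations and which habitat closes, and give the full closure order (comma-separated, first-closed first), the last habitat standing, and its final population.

Round 1: Briarlake=13 Cedarfen=18 Elkhorn=16 Fernhollow=10 Hollowpine=21 Juniper=21 → close Juniper (overflow 15)
  21÷5 = 4 each, +1 to first 1
Round 2: Briarlake=18 Cedarfen=22 Elkhorn=20 Fernhollow=14 Hollowpine=25 → close Hollowpine (overflow 16)
  25÷4 = 6 each, +1 to first 1
Round 3: Briarlake=25 Cedarfen=28 Elkhorn=26 Fernhollow=20 → close Elkhorn (overflow 20)
  26÷3 = 8 each, +1 to first 2
Round 4: Briarlake=34 Cedarfen=37 Fernhollow=28 → close Briarlake (overflow 27)
  34÷2 = 17 each, +1 to first 0
Round 5: Cedarfen=54 Fernhollow=45 → close Cedarfen (overflow 43)
  54÷1 = 54 each, +1 to first 0

Closure order: Juniper, Hollowpine, Elkhorn, Briarlake, Cedarfen
Last habitat: Fernhollow with 99 animals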